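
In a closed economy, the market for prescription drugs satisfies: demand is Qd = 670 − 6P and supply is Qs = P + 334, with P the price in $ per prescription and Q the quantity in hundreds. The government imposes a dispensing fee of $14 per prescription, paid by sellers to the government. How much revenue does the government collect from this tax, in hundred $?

Tax revenue = $5180 hundred.

Without the tax, 670 − 6P = P + 334 gives 7P = 336, so P* = $48 and Q* = 382.
With the tax collected from sellers, supply shifts: Qs = (P − 14) + 334.
Solving gives Q = 370 with buyers paying $50 and sellers receiving $36 (the $14 wedge).
Revenue = t · Q = 14 · 370 = $5180.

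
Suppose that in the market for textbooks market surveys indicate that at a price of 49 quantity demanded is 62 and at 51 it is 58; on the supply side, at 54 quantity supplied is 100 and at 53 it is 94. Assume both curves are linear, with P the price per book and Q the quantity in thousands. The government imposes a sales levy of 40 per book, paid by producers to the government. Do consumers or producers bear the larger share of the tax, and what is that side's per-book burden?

Consumers bear the larger share: 30 per book.

Demand slope: (58 − 62)/(51 − 49) = -2, so Qd = 160 − 2P.
Supply slope: (94 − 100)/(53 − 54) = 6, so Qs = 6P − 224.
Before the tax: set 160 − 2P = 6P − 224 → P* = 48, Q* = 64.
With the tax collected from producers, supply shifts: Qs = 6(P − 40) − 224.
New equilibrium: consumers pay 78, producers receive 38, Q = 4. (Wedge: Pb − Ps = 40.)
Per-book burden: consumers 30, producers 10.
Consumers take the larger share because demand is less price-elastic here (demand slope 2 vs supply slope 6).
The less price-elastic side of the market bears the larger share of a per-unit tax.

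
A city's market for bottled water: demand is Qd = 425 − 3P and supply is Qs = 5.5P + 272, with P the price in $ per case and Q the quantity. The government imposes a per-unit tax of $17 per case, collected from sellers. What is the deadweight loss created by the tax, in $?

Deadweight loss = $280.5.

Without the tax, 425 − 3P = 5.5P + 272 gives 8.5P = 153, so P* = $18 and Q* = 371.
With the tax collected from sellers, supply shifts: Qs = 5.5(P − 17) + 272.
Solving gives Q = 338 with buyers paying $29 and sellers receiving $12 (the $17 wedge).
Quantity falls by |ΔQ| = |371 − 338| = 33.
DWL = ½ · t · |ΔQ| = ½ · 17 · 33 = $280.5.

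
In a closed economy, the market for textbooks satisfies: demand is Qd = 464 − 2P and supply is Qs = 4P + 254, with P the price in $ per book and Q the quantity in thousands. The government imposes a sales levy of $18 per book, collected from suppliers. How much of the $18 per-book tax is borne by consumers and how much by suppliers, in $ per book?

Without the tax, 464 − 2P = 4P + 254 gives 6P = 210, so P* = $35 and Q* = 394.
With the tax collected from suppliers, supply shifts: Qs = 4(P − 18) + 254.
Solving gives Q = 370 with consumers paying $47 and suppliers receiving $29 (the $18 wedge).
Burden on consumers: $12; on suppliers: $6. (They sum to $18.)

Consumers bear $12 per book; suppliers bear $6 per book.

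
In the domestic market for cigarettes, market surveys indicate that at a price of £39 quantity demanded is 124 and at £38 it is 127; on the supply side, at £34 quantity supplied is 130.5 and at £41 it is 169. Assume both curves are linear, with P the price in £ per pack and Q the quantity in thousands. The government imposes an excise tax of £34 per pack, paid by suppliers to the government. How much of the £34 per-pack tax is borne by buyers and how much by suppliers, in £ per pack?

Demand slope: (127 − 124)/(38 − 39) = -3, so Qd = 241 − 3P.
Supply slope: (169 − 130.5)/(41 − 34) = 5.5, so Qs = 5.5P − 56.5.
Before the tax: set 241 − 3P = 5.5P − 56.5 → P* = £35, Q* = 136.
With the tax collected from suppliers, supply shifts: Qs = 5.5(P − 34) − 56.5.
Solving gives Q = 70 with buyers paying £57 and suppliers receiving £23 (the £34 wedge).
Burden on buyers: £22; on suppliers: £12. (They sum to £34.)

Buyers bear £22 per pack; suppliers bear £12 per pack.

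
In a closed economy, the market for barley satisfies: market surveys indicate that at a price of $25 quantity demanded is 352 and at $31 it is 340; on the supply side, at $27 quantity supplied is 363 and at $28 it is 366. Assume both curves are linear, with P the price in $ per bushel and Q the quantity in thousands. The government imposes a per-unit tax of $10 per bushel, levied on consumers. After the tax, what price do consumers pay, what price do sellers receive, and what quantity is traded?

Consumers pay $30; sellers receive $20; quantity = 342.

Demand slope: (340 − 352)/(31 − 25) = -2, so Qd = 402 − 2P.
Supply slope: (366 − 363)/(28 − 27) = 3, so Qs = 3P + 282.
Before the tax: set 402 − 2P = 3P + 282 → P* = $24, Q* = 354.
With the tax collected from consumers, demand (in seller-price terms) shifts: Qd = 402 − 2(P + 10).
Solving gives Q = 342 with consumers paying $30 and sellers receiving $20 (the $10 wedge).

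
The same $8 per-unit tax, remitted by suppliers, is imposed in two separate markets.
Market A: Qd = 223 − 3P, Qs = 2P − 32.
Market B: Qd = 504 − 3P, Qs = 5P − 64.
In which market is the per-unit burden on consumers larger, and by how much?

Market B, by $1.8.

Market A: pre-tax P* = $51, Q* = 70; post-tax Q = 60.4; per-unit burden on consumers = $3.2.
Market B: pre-tax P* = $71, Q* = 291; post-tax Q = 276; per-unit burden on consumers = $5.
Difference: $3.2 vs $5 → market B is larger by $1.8.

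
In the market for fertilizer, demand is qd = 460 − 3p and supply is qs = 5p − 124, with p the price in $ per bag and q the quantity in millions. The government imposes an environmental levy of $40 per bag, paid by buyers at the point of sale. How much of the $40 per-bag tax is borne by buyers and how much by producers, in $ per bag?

Buyers bear $25 per bag; producers bear $15 per bag.

Without the tax, 460 − 3p = 5p − 124 gives 8p = 584, so p* = $73 and q* = 241.
With the tax collected from buyers, demand (in seller-price terms) shifts: qd = 460 − 3(p + 40).
New equilibrium: buyers pay $98, producers receive $58, q = 166. (Wedge: pb − ps = 40.)
Burden on buyers: $25; on producers: $15. (They sum to $40.)
The less price-elastic side of the market bears the larger share of a per-unit tax.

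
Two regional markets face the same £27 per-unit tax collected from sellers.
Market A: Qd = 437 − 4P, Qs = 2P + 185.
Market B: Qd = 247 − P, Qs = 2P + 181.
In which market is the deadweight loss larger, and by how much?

Market A: pre-tax P* = £42, Q* = 269; post-tax Q = 233; deadweight loss = £486.
Market B: pre-tax P* = £22, Q* = 225; post-tax Q = 207; deadweight loss = £243.
Difference: £486 vs £243 → market A is larger by £243.

Market A, by £243.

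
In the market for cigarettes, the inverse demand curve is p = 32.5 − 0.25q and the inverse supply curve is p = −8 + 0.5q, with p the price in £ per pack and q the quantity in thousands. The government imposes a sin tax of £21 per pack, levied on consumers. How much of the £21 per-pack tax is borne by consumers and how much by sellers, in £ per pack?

Consumers bear £7 per pack; sellers bear £14 per pack.

Rewrite in direct form: qd = 130 − 4p and qs = 2p + 16.
Without the tax, 130 − 4p = 2p + 16 gives 6p = 114, so p* = £19 and q* = 54.
With the tax collected from consumers, demand (in seller-price terms) shifts: qd = 130 − 4(p + 21).
New equilibrium: consumers pay £26, sellers receive £5, q = 26. (Wedge: pb − ps = 21.)
Burden on consumers: £7; on sellers: £14. (They sum to £21.)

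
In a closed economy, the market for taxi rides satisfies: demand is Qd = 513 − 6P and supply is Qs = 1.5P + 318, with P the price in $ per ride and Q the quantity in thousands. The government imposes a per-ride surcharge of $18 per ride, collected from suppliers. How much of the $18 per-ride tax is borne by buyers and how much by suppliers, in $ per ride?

Buyers bear $3.6 per ride; suppliers bear $14.4 per ride.

Before the tax: set 513 − 6P = 1.5P + 318 → P* = $26, Q* = 357.
With the tax collected from suppliers, supply shifts: Qs = 1.5(P − 18) + 318.
New equilibrium: buyers pay $29.6, suppliers receive $11.6, Q = 335.4. (Wedge: Pb − Ps = 18.)
Burden on buyers: $3.6; on suppliers: $14.4. (They sum to $18.)
The less price-elastic side of the market bears the larger share of a per-unit tax.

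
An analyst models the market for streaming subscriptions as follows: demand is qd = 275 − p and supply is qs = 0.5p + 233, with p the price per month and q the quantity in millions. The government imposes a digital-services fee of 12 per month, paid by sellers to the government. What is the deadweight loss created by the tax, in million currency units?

Without the tax, 275 − p = 0.5p + 233 gives 1.5p = 42, so p* = 28 and q* = 247.
With the tax collected from sellers, supply shifts: qs = 0.5(p − 12) + 233.
Solving gives q = 243 with consumers paying 32 and sellers receiving 20 (the 12 wedge).
Quantity falls by |ΔQ| = |247 − 243| = 4.
DWL = ½ · t · |ΔQ| = ½ · 12 · 4 = 24.

Deadweight loss = 24 million.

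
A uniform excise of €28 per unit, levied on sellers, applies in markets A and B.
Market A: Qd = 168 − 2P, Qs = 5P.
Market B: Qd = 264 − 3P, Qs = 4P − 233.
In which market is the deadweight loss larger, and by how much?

Market A: pre-tax P* = €24, Q* = 120; post-tax Q = 80; deadweight loss = €560.
Market B: pre-tax P* = €71, Q* = 51; post-tax Q = 3; deadweight loss = €672.
Difference: €560 vs €672 → market B is larger by €112.

Market B, by €112.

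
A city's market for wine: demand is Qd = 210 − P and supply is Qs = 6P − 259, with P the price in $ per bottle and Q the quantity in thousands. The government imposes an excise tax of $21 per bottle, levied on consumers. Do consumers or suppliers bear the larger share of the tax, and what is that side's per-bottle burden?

Consumers bear the larger share: $18 per bottle.

Without the tax, 210 − P = 6P − 259 gives 7P = 469, so P* = $67 and Q* = 143.
With the tax collected from consumers, demand (in seller-price terms) shifts: Qd = 210 − (P + 21).
Solving gives Q = 125 with consumers paying $85 and suppliers receiving $64 (the $21 wedge).
Per-bottle burden: consumers $18, suppliers $3.
Consumers take the larger share because demand is less price-elastic here (demand slope 1 vs supply slope 6).
The less price-elastic side of the market bears the larger share of a per-unit tax.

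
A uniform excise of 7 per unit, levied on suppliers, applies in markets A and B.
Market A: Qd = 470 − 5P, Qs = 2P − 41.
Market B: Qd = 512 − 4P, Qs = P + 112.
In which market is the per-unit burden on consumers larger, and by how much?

Market A, by 0.6.

Market A: pre-tax P* = 73, Q* = 105; post-tax Q = 95; per-unit burden on consumers = 2.
Market B: pre-tax P* = 80, Q* = 192; post-tax Q = 186.4; per-unit burden on consumers = 1.4.
Difference: 2 vs 1.4 → market A is larger by 0.6.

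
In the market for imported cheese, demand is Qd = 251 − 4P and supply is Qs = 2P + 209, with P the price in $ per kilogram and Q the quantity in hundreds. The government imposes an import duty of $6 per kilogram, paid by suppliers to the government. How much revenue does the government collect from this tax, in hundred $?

Before the tax: set 251 − 4P = 2P + 209 → P* = $7, Q* = 223.
With the tax collected from suppliers, supply shifts: Qs = 2(P − 6) + 209.
New equilibrium: buyers pay $9, suppliers receive $3, Q = 215. (Wedge: Pb − Ps = 6.)
Revenue = t · Q = 6 · 215 = $1290.

Tax revenue = $1290 hundred.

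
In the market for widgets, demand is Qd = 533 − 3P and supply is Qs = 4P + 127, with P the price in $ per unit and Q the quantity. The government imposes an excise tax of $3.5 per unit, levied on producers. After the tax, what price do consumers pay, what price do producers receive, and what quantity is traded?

Before the tax: set 533 − 3P = 4P + 127 → P* = $58, Q* = 359.
With the tax collected from producers, supply shifts: Qs = 4(P − 3.5) + 127.
Solving gives Q = 353 with consumers paying $60 and producers receiving $56.5 (the $3.5 wedge).
The less price-elastic side of the market bears the larger share of a per-unit tax.

Consumers pay $60; producers receive $56.5; quantity = 353.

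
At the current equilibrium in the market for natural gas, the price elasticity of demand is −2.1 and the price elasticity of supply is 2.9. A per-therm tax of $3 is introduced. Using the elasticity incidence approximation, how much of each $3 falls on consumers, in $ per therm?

Consumers bear ≈ $1.74 per therm.

Incidence ratio: consumers' share ≈ εs / (εs + |εd|) = 2.9 / (2.9 + 2.1) = 0.58.
So consumers bear ≈ 0.58 × $3 = $1.74; sellers bear $1.26.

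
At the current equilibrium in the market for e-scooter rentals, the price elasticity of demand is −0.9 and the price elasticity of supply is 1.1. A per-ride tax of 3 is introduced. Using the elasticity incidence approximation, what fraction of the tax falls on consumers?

Consumers' share ≈ 0.55.

Incidence ratio: consumers' share ≈ εs / (εs + |εd|) = 1.1 / (1.1 + 0.9) = 0.55.
Supply is the more elastic side, so consumers bear the larger share.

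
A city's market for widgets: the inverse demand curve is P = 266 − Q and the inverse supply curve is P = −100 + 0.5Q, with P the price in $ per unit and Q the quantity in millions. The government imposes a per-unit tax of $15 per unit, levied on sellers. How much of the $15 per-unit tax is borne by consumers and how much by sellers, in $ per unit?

Rewrite in direct form: Qd = 266 − P and Qs = 2P + 200.
Before the tax: set 266 − P = 2P + 200 → P* = $22, Q* = 244.
With the tax collected from sellers, supply shifts: Qs = 2(P − 15) + 200.
Solving gives Q = 234 with consumers paying $32 and sellers receiving $17 (the $15 wedge).
Burden on consumers: $10; on sellers: $5. (They sum to $15.)

Consumers bear $10 per unit; sellers bear $5 per unit.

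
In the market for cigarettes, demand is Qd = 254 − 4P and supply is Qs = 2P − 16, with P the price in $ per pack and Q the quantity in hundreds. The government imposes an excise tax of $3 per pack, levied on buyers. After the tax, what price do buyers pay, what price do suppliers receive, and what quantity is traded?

Buyers pay $46; suppliers receive $43; quantity = 70.

Without the tax, 254 − 4P = 2P − 16 gives 6P = 270, so P* = $45 and Q* = 74.
With the tax collected from buyers, demand (in seller-price terms) shifts: Qd = 254 − 4(P + 3).
New equilibrium: buyers pay $46, suppliers receive $43, Q = 70. (Wedge: Pb − Ps = 3.)
The less price-elastic side of the market bears the larger share of a per-unit tax.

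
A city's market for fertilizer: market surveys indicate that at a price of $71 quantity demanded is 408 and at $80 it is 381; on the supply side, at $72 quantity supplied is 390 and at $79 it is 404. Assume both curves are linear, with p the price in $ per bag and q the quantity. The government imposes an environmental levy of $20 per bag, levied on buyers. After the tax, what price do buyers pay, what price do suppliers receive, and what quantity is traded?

Buyers pay $83; suppliers receive $63; quantity = 372.

Demand slope: (381 − 408)/(80 − 71) = -3, so qd = 621 − 3p.
Supply slope: (404 − 390)/(79 − 72) = 2, so qs = 2p + 246.
Before the tax: set 621 − 3p = 2p + 246 → p* = $75, q* = 396.
With the tax collected from buyers, demand (in seller-price terms) shifts: qd = 621 − 3(p + 20).
New equilibrium: buyers pay $83, suppliers receive $63, q = 372. (Wedge: pb − ps = 20.)
The less price-elastic side of the market bears the larger share of a per-unit tax.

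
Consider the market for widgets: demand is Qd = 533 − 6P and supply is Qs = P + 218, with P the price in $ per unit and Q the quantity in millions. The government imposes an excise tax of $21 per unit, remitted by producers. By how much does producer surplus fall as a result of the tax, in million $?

Before the tax: set 533 − 6P = P + 218 → P* = $45, Q* = 263.
With the tax collected from producers, supply shifts: Qs = (P − 21) + 218.
Solving gives Q = 245 with buyers paying $48 and producers receiving $27 (the $21 wedge).
ΔPS is the trapezoid between Q = 245 and Q = 263 of height $18: ½ · (263 + 245) · 18 = $4572.

Producer surplus falls by $4572 million.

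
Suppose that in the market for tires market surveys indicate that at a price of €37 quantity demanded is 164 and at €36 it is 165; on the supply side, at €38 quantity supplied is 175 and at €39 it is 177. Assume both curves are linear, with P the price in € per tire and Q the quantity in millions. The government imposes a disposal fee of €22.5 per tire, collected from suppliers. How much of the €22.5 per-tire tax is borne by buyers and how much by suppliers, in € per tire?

Demand slope: (165 − 164)/(36 − 37) = -1, so Qd = 201 − P.
Supply slope: (177 − 175)/(39 − 38) = 2, so Qs = 2P + 99.
Before the tax: set 201 − P = 2P + 99 → P* = €34, Q* = 167.
With the tax collected from suppliers, supply shifts: Qs = 2(P − 22.5) + 99.
Solving gives Q = 152 with buyers paying €49 and suppliers receiving €26.5 (the €22.5 wedge).
Burden on buyers: €15; on suppliers: €7.5. (They sum to €22.5.)
The less price-elastic side of the market bears the larger share of a per-unit tax.

Buyers bear €15 per tire; suppliers bear €7.5 per tire.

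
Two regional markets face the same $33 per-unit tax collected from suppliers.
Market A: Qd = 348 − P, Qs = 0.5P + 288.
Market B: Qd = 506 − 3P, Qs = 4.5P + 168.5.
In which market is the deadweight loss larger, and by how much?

Market A: pre-tax P* = $40, Q* = 308; post-tax Q = 297; deadweight loss = $181.5.
Market B: pre-tax P* = $45, Q* = 371; post-tax Q = 311.6; deadweight loss = $980.1.
Difference: $181.5 vs $980.1 → market B is larger by $798.6.

Market B, by $798.6.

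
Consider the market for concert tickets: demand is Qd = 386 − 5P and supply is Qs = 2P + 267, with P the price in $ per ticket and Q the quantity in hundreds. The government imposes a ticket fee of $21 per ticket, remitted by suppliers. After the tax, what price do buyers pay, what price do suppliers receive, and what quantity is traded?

Without the tax, 386 − 5P = 2P + 267 gives 7P = 119, so P* = $17 and Q* = 301.
With the tax collected from suppliers, supply shifts: Qs = 2(P − 21) + 267.
Solving gives Q = 271 with buyers paying $23 and suppliers receiving $2 (the $21 wedge).
The less price-elastic side of the market bears the larger share of a per-unit tax.

Buyers pay $23; suppliers receive $2; quantity = 271.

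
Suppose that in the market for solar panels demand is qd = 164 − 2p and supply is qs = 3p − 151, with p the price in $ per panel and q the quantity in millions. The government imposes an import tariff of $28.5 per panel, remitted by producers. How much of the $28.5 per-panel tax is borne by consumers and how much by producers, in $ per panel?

Before the tax: set 164 − 2p = 3p − 151 → p* = $63, q* = 38.
With the tax collected from producers, supply shifts: qs = 3(p − 28.5) − 151.
New equilibrium: consumers pay $80.1, producers receive $51.6, q = 3.8. (Wedge: pb − ps = 28.5.)
Burden on consumers: $17.1; on producers: $11.4. (They sum to $28.5.)
The less price-elastic side of the market bears the larger share of a per-unit tax.

Consumers bear $17.1 per panel; producers bear $11.4 per panel.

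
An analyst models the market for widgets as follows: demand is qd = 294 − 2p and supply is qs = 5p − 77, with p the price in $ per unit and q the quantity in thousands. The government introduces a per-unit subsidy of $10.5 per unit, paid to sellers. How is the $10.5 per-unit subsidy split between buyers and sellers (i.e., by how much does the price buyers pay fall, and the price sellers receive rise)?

Buyers gain $7.5 per unit; sellers gain $3 per unit.

Before the subsidy: set 294 − 2p = 5p − 77 → p* = $53, q* = 188.
With a per-unit subsidy paid to sellers, each receives p + 10.5 per unit sold, so supply becomes qs = 5(p + 10.5) − 77.
New equilibrium: buyers pay $45.5, sellers receive $56, q = 203. (Wedge: pb − ps = −10.5.)
Gain to buyers: $7.5; to sellers: $3. (They sum to $10.5.)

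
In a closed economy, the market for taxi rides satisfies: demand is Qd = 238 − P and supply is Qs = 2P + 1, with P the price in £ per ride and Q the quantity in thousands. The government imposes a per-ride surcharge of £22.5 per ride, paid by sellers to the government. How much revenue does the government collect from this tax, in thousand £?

Before the tax: set 238 − P = 2P + 1 → P* = £79, Q* = 159.
With the tax collected from sellers, supply shifts: Qs = 2(P − 22.5) + 1.
New equilibrium: consumers pay £94, sellers receive £71.5, Q = 144. (Wedge: Pb − Ps = 22.5.)
Revenue = t · Q = 22.5 · 144 = £3240.

Tax revenue = £3240 thousand.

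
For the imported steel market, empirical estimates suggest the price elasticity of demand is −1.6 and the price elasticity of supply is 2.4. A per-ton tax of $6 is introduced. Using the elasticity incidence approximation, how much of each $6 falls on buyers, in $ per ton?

Incidence ratio: buyers' share ≈ εs / (εs + |εd|) = 2.4 / (2.4 + 1.6) = 0.6.
So buyers bear ≈ 0.6 × $6 = $3.6; suppliers bear $2.4.

Buyers bear ≈ $3.6 per ton.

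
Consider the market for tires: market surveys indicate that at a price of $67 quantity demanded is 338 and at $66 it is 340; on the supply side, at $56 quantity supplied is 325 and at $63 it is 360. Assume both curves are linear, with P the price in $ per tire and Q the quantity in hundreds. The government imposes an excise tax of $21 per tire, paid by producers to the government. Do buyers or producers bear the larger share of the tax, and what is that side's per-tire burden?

Demand slope: (340 − 338)/(66 − 67) = -2, so Qd = 472 − 2P.
Supply slope: (360 − 325)/(63 − 56) = 5, so Qs = 5P + 45.
Without the tax, 472 − 2P = 5P + 45 gives 7P = 427, so P* = $61 and Q* = 350.
With the tax collected from producers, supply shifts: Qs = 5(P − 21) + 45.
Solving gives Q = 320 with buyers paying $76 and producers receiving $55 (the $21 wedge).
Per-tire burden: buyers $15, producers $6.
Buyers take the larger share because demand is less price-elastic here (demand slope 2 vs supply slope 5).

Buyers bear the larger share: $15 per tire.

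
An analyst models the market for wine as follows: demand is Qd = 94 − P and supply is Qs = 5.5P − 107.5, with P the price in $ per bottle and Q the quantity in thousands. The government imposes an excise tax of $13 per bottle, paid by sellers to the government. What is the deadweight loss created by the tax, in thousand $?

Before the tax: set 94 − P = 5.5P − 107.5 → P* = $31, Q* = 63.
With the tax collected from sellers, supply shifts: Qs = 5.5(P − 13) − 107.5.
New equilibrium: consumers pay $42, sellers receive $29, Q = 52. (Wedge: Pb − Ps = 13.)
Quantity falls by |ΔQ| = |63 − 52| = 11.
DWL = ½ · t · |ΔQ| = ½ · 13 · 11 = $71.5.

Deadweight loss = $71.5 thousand.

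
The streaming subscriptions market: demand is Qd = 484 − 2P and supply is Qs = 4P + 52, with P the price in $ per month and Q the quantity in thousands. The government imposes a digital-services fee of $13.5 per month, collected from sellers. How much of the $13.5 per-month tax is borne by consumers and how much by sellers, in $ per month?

Consumers bear $9 per month; sellers bear $4.5 per month.

Before the tax: set 484 − 2P = 4P + 52 → P* = $72, Q* = 340.
With the tax collected from sellers, supply shifts: Qs = 4(P − 13.5) + 52.
New equilibrium: consumers pay $81, sellers receive $67.5, Q = 322. (Wedge: Pb − Ps = 13.5.)
Burden on consumers: $9; on sellers: $4.5. (They sum to $13.5.)
The less price-elastic side of the market bears the larger share of a per-unit tax.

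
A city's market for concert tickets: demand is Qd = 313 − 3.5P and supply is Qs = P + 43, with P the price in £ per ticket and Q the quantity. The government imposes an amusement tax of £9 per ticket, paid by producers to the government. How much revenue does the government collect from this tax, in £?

Without the tax, 313 − 3.5P = P + 43 gives 4.5P = 270, so P* = £60 and Q* = 103.
With the tax collected from producers, supply shifts: Qs = (P − 9) + 43.
New equilibrium: buyers pay £62, producers receive £53, Q = 96. (Wedge: Pb − Ps = 9.)
Revenue = t · Q = 9 · 96 = £864.

Tax revenue = £864.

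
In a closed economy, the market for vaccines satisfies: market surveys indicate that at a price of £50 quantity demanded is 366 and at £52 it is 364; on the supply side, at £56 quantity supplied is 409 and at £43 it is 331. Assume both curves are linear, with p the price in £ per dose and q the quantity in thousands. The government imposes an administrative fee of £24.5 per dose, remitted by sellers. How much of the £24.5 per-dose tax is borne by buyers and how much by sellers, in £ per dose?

Buyers bear £21 per dose; sellers bear £3.5 per dose.

Demand slope: (364 − 366)/(52 − 50) = -1, so qd = 416 − p.
Supply slope: (331 − 409)/(43 − 56) = 6, so qs = 6p + 73.
Before the tax: set 416 − p = 6p + 73 → p* = £49, q* = 367.
With the tax collected from sellers, supply shifts: qs = 6(p − 24.5) + 73.
Solving gives q = 346 with buyers paying £70 and sellers receiving £45.5 (the £24.5 wedge).
Burden on buyers: £21; on sellers: £3.5. (They sum to £24.5.)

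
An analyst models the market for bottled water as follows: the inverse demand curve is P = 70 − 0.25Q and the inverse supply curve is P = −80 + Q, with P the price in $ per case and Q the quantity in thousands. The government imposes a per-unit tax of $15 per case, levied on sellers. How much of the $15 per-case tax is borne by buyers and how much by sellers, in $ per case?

Buyers bear $3 per case; sellers bear $12 per case.

Rewrite in direct form: Qd = 280 − 4P and Qs = P + 80.
Without the tax, 280 − 4P = P + 80 gives 5P = 200, so P* = $40 and Q* = 120.
With the tax collected from sellers, supply shifts: Qs = (P − 15) + 80.
New equilibrium: buyers pay $43, sellers receive $28, Q = 108. (Wedge: Pb − Ps = 15.)
Burden on buyers: $3; on sellers: $12. (They sum to $15.)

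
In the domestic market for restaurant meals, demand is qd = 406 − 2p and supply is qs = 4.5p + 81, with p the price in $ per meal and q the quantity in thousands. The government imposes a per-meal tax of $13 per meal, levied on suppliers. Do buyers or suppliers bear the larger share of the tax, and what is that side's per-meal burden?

Buyers bear the larger share: $9 per meal.

Before the tax: set 406 − 2p = 4.5p + 81 → p* = $50, q* = 306.
With the tax collected from suppliers, supply shifts: qs = 4.5(p − 13) + 81.
Solving gives q = 288 with buyers paying $59 and suppliers receiving $46 (the $13 wedge).
Per-meal burden: buyers $9, suppliers $4.
Buyers take the larger share because demand is less price-elastic here (demand slope 2 vs supply slope 4.5).
The less price-elastic side of the market bears the larger share of a per-unit tax.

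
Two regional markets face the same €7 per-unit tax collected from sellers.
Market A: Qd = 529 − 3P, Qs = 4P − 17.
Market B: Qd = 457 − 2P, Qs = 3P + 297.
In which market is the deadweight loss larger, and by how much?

Market A: pre-tax P* = €78, Q* = 295; post-tax Q = 283; deadweight loss = €42.
Market B: pre-tax P* = €32, Q* = 393; post-tax Q = 384.6; deadweight loss = €29.4.
Difference: €42 vs €29.4 → market A is larger by €12.6.

Market A, by €12.6.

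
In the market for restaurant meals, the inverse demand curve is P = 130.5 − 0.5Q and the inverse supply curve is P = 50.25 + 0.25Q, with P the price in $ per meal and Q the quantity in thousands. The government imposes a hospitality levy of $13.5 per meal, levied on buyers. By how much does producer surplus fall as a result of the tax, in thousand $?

Inverting to Q(P) form: Qd = 261 − 2P; Qs = 4P − 201.
Without the tax, 261 − 2P = 4P − 201 gives 6P = 462, so P* = $77 and Q* = 107.
With the tax collected from buyers, demand (in seller-price terms) shifts: Qd = 261 − 2(P + 13.5).
New equilibrium: buyers pay $86, sellers receive $72.5, Q = 89. (Wedge: Pb − Ps = 13.5.)
ΔPS is the trapezoid between Q = 89 and Q = 107 of height $4.5: ½ · (107 + 89) · 4.5 = $441.

Producer surplus falls by $441 thousand.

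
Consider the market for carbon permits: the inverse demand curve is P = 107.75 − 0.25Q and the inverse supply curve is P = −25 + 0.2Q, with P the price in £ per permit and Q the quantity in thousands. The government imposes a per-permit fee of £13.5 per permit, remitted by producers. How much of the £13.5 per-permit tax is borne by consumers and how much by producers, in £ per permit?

Consumers bear £7.5 per permit; producers bear £6 per permit.

Rewrite in direct form: Qd = 431 − 4P and Qs = 5P + 125.
Without the tax, 431 − 4P = 5P + 125 gives 9P = 306, so P* = £34 and Q* = 295.
With the tax collected from producers, supply shifts: Qs = 5(P − 13.5) + 125.
Solving gives Q = 265 with consumers paying £41.5 and producers receiving £28 (the £13.5 wedge).
Burden on consumers: £7.5; on producers: £6. (They sum to £13.5.)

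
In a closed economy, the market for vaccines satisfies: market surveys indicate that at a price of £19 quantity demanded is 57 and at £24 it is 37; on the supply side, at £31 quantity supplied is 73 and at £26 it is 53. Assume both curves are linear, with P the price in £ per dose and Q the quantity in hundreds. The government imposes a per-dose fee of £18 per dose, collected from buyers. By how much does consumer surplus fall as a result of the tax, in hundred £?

Demand slope: (37 − 57)/(24 − 19) = -4, so Qd = 133 − 4P.
Supply slope: (53 − 73)/(26 − 31) = 4, so Qs = 4P − 51.
Without the tax, 133 − 4P = 4P − 51 gives 8P = 184, so P* = £23 and Q* = 41.
With the tax collected from buyers, demand (in seller-price terms) shifts: Qd = 133 − 4(P + 18).
Solving gives Q = 5 with buyers paying £32 and suppliers receiving £14 (the £18 wedge).
ΔCS is the trapezoid between Q = 5 and Q = 41 of height £9: ½ · (41 + 5) · 9 = £207.

Consumer surplus falls by £207 hundred.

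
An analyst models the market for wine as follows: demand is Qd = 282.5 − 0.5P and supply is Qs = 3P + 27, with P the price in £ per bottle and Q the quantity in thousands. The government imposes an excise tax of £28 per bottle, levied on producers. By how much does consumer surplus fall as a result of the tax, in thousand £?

Consumer surplus falls by £5760 thousand.

Without the tax, 282.5 − 0.5P = 3P + 27 gives 3.5P = 255.5, so P* = £73 and Q* = 246.
With the tax collected from producers, supply shifts: Qs = 3(P − 28) + 27.
New equilibrium: buyers pay £97, producers receive £69, Q = 234. (Wedge: Pb − Ps = 28.)
ΔCS is the trapezoid between Q = 234 and Q = 246 of height £24: ½ · (246 + 234) · 24 = £5760.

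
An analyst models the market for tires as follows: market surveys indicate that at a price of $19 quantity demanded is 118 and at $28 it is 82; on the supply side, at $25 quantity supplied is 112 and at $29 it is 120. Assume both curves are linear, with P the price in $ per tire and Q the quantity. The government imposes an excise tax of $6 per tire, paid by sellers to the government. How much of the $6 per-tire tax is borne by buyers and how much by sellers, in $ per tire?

Buyers bear $2 per tire; sellers bear $4 per tire.

Demand slope: (82 − 118)/(28 − 19) = -4, so Qd = 194 − 4P.
Supply slope: (120 − 112)/(29 − 25) = 2, so Qs = 2P + 62.
Before the tax: set 194 − 4P = 2P + 62 → P* = $22, Q* = 106.
With the tax collected from sellers, supply shifts: Qs = 2(P − 6) + 62.
New equilibrium: buyers pay $24, sellers receive $18, Q = 98. (Wedge: Pb − Ps = 6.)
Burden on buyers: $2; on sellers: $4. (They sum to $6.)
The less price-elastic side of the market bears the larger share of a per-unit tax.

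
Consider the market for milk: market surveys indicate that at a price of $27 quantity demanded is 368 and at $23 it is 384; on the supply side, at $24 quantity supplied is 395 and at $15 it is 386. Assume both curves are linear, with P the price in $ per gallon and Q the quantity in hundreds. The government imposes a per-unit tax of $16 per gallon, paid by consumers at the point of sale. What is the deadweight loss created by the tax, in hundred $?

Deadweight loss = $102.4 hundred.

Demand slope: (384 − 368)/(23 − 27) = -4, so Qd = 476 − 4P.
Supply slope: (386 − 395)/(15 − 24) = 1, so Qs = P + 371.
Before the tax: set 476 − 4P = P + 371 → P* = $21, Q* = 392.
With the tax collected from consumers, demand (in seller-price terms) shifts: Qd = 476 − 4(P + 16).
New equilibrium: consumers pay $24.2, suppliers receive $8.2, Q = 379.2. (Wedge: Pb − Ps = 16.)
Quantity falls by |ΔQ| = |392 − 379.2| = 12.8.
DWL = ½ · t · |ΔQ| = ½ · 16 · 12.8 = $102.4.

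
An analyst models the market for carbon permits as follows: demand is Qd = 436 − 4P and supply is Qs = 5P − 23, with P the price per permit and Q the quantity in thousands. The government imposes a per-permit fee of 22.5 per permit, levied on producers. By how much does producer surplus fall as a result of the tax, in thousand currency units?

Without the tax, 436 − 4P = 5P − 23 gives 9P = 459, so P* = 51 and Q* = 232.
With the tax collected from producers, supply shifts: Qs = 5(P − 22.5) − 23.
New equilibrium: buyers pay 63.5, producers receive 41, Q = 182. (Wedge: Pb − Ps = 22.5.)
ΔPS is the trapezoid between Q = 182 and Q = 232 of height 10: ½ · (232 + 182) · 10 = 2070.

Producer surplus falls by 2070 thousand.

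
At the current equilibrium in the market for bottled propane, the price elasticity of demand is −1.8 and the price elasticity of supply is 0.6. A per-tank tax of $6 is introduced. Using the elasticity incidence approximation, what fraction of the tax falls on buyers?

Incidence ratio: buyers' share ≈ εs / (εs + |εd|) = 0.6 / (0.6 + 1.8) = 0.25.
Supply is the less elastic side, so buyers bear the smaller share.

Buyers' share ≈ 0.25.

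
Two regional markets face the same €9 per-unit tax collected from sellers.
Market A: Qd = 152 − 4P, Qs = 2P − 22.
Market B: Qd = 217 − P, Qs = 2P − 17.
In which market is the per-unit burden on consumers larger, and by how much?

Market A: pre-tax P* = €29, Q* = 36; post-tax Q = 24; per-unit burden on consumers = €3.
Market B: pre-tax P* = €78, Q* = 139; post-tax Q = 133; per-unit burden on consumers = €6.
Difference: €3 vs €6 → market B is larger by €3.

Market B, by €3.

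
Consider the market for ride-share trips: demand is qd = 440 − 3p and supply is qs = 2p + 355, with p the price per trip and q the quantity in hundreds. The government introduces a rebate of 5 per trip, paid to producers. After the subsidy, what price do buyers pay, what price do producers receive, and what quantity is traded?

Without the subsidy, 440 − 3p = 2p + 355 gives 5p = 85, so p* = 17 and q* = 389.
With a per-unit subsidy paid to producers, each receives p + 5 per unit sold, so supply becomes qs = 2(p + 5) + 355.
Solving gives q = 395 with buyers paying 15 and producers receiving 20 (the 5 wedge).

Buyers pay 15; producers receive 20; quantity = 395.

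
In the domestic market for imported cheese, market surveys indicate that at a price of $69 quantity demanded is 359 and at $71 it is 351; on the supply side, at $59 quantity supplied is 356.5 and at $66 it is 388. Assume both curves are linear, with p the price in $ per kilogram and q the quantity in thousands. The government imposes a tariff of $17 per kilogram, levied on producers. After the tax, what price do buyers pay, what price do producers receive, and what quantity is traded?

Demand slope: (351 − 359)/(71 − 69) = -4, so qd = 635 − 4p.
Supply slope: (388 − 356.5)/(66 − 59) = 4.5, so qs = 4.5p + 91.
Before the tax: set 635 − 4p = 4.5p + 91 → p* = $64, q* = 379.
With the tax collected from producers, supply shifts: qs = 4.5(p − 17) + 91.
Solving gives q = 343 with buyers paying $73 and producers receiving $56 (the $17 wedge).
The less price-elastic side of the market bears the larger share of a per-unit tax.

Buyers pay $73; producers receive $56; quantity = 343.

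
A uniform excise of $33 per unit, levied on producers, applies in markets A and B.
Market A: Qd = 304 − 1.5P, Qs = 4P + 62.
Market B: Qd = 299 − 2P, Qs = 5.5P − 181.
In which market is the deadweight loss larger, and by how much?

Market B, by $204.6.

Market A: pre-tax P* = $44, Q* = 238; post-tax Q = 202; deadweight loss = $594.
Market B: pre-tax P* = $64, Q* = 171; post-tax Q = 122.6; deadweight loss = $798.6.
Difference: $594 vs $798.6 → market B is larger by $204.6.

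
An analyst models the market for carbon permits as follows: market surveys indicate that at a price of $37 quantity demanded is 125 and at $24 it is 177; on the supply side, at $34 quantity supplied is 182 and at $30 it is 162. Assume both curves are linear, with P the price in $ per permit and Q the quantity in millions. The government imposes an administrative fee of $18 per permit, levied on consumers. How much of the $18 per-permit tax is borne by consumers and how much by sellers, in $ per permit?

Consumers bear $10 per permit; sellers bear $8 per permit.

Demand slope: (177 − 125)/(24 − 37) = -4, so Qd = 273 − 4P.
Supply slope: (162 − 182)/(30 − 34) = 5, so Qs = 5P + 12.
Before the tax: set 273 − 4P = 5P + 12 → P* = $29, Q* = 157.
With the tax collected from consumers, demand (in seller-price terms) shifts: Qd = 273 − 4(P + 18).
New equilibrium: consumers pay $39, sellers receive $21, Q = 117. (Wedge: Pb − Ps = 18.)
Burden on consumers: $10; on sellers: $8. (They sum to $18.)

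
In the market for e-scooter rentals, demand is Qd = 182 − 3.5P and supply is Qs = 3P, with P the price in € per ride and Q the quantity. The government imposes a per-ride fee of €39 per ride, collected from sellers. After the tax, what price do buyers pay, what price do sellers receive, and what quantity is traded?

Buyers pay €46; sellers receive €7; quantity = 21.

Before the tax: set 182 − 3.5P = 3P → P* = €28, Q* = 84.
With the tax collected from sellers, supply shifts: Qs = 3(P − 39).
Solving gives Q = 21 with buyers paying €46 and sellers receiving €7 (the €39 wedge).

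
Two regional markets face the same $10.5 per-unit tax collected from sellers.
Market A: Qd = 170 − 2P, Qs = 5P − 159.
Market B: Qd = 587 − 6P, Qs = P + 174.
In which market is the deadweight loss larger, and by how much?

Market A, by $31.5.

Market A: pre-tax P* = $47, Q* = 76; post-tax Q = 61; deadweight loss = $78.75.
Market B: pre-tax P* = $59, Q* = 233; post-tax Q = 224; deadweight loss = $47.25.
Difference: $78.75 vs $47.25 → market A is larger by $31.5.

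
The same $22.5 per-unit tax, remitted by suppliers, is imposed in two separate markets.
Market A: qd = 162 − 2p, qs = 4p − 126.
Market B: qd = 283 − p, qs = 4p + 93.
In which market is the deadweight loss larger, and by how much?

Market A, by $135.

Market A: pre-tax p* = $48, q* = 66; post-tax q = 36; deadweight loss = $337.5.
Market B: pre-tax p* = $38, q* = 245; post-tax q = 227; deadweight loss = $202.5.
Difference: $337.5 vs $202.5 → market A is larger by $135.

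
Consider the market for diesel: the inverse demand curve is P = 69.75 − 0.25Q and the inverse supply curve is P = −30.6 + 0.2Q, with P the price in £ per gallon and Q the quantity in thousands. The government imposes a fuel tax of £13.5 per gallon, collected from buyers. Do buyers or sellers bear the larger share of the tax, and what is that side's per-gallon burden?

Buyers bear the larger share: £7.5 per gallon.

Inverting to Q(P) form: Qd = 279 − 4P; Qs = 5P + 153.
Before the tax: set 279 − 4P = 5P + 153 → P* = £14, Q* = 223.
With the tax collected from buyers, demand (in seller-price terms) shifts: Qd = 279 − 4(P + 13.5).
Solving gives Q = 193 with buyers paying £21.5 and sellers receiving £8 (the £13.5 wedge).
Per-gallon burden: buyers £7.5, sellers £6.
Buyers take the larger share because demand is less price-elastic here (demand slope 4 vs supply slope 5).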